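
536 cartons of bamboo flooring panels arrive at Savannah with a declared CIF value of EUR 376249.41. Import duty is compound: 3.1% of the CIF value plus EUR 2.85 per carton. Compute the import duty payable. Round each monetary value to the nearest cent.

Import duty: EUR 13191.33

Ad valorem component: 376249.41 × 3.1% = 11663.73
Specific component: 536 × 2.85 = 1527.60
Import duty = 11663.73 + 1527.60 = 13191.33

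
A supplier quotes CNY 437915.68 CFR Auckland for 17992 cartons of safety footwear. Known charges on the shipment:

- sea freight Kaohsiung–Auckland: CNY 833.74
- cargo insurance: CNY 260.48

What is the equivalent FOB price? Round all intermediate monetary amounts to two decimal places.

Not relevant to the conversion: insurance — on the buyer under both terms; not part of either seller's price.
From CFR to FOB, the seller no longer bears: freight.
FOB price = 437915.68 − 833.74 = 437081.94

FOB price: CNY 437081.94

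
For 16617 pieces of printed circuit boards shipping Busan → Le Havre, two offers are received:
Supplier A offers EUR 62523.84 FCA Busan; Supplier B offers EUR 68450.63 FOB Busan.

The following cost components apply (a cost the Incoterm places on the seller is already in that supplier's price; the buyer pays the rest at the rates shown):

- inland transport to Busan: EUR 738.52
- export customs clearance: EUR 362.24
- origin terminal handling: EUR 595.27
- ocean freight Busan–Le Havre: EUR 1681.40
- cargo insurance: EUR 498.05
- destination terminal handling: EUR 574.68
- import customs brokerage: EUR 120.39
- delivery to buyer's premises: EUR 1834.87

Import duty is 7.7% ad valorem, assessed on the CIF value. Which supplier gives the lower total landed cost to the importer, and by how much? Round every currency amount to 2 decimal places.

Supplier A is cheaper by EUR 5742.05

Supplier A (FCA):
CIF value = FCA price + origin terminal + freight + insurance = 62523.84 + 595.27 + 1681.40 + 498.05 = 65298.56
Import duty = 65298.56 × 7.7% = 5027.99
Buyer bears (A): 595.27 + 1681.40 + 498.05 + 574.68 + 120.39 + 1834.87 = 5304.66
Landed cost (A) = invoice 62523.84 + 5304.66 + duty 5027.99 = 72856.49
Supplier B (FOB):
CIF value = FOB price + freight + insurance = 68450.63 + 1681.40 + 498.05 = 70630.08
Import duty = 70630.08 × 7.7% = 5438.52
Buyer bears (B): 1681.40 + 498.05 + 574.68 + 120.39 + 1834.87 = 4709.39
Landed cost (B) = invoice 68450.63 + 4709.39 + duty 5438.52 = 78598.54
Difference = |72856.49 − 78598.54| = 5742.05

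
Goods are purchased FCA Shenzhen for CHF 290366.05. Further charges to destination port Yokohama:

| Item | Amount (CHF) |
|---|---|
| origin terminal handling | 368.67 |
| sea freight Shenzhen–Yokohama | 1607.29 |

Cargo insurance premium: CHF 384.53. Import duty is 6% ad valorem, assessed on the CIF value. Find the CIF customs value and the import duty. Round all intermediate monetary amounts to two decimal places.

CIF = FCA price + pre-shipment costs + freight + insurance
CIF = 290366.05 + 368.67 + 1607.29 + 384.53 = 292726.54
Import duty = 292726.54 × 6% = 17563.59

CIF value: CHF 292726.54; import duty: CHF 17563.59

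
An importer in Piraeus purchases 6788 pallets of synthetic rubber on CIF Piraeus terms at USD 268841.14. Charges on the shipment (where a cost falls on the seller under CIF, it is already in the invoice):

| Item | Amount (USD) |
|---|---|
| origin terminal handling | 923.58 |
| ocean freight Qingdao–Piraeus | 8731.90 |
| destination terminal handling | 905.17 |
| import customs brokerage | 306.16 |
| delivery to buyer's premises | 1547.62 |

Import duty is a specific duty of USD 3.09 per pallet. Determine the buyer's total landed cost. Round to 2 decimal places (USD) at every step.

CIF: the seller pays costs through ocean freight and marine insurance to the destination port.
Already in the invoice (seller's account under CIF): origin terminal, freight — exclude.
The CIF price already equals the CIF value: 268841.14
Import duty = 6788 × 3.09 = 20974.92
Buyer bears: destination terminal 905.17 + brokerage 306.16 + delivery 1547.62 + duty 20974.92 = 23733.87
Landed cost = invoice 268841.14 + 23733.87 = 292575.01

Total landed cost: USD 292575.01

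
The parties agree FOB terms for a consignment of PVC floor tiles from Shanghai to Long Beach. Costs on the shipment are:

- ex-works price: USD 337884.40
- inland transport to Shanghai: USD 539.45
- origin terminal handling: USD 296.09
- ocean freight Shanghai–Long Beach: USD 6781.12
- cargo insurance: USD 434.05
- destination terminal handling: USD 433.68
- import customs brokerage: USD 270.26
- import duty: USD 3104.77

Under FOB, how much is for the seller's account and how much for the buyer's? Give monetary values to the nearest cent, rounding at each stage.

FOB: the seller bears costs until goods are on board at the origin port; the buyer bears freight, insurance and all costs thereafter.
Seller's account: goods 337884.40 + inland to port 539.45 + origin terminal 296.09 = 338719.94
Buyer's account: freight 6781.12 + insurance 434.05 + destination terminal 433.68 + brokerage 270.26 + duty 3104.77 = 11023.88

Seller: USD 338719.94; buyer: USD 11023.88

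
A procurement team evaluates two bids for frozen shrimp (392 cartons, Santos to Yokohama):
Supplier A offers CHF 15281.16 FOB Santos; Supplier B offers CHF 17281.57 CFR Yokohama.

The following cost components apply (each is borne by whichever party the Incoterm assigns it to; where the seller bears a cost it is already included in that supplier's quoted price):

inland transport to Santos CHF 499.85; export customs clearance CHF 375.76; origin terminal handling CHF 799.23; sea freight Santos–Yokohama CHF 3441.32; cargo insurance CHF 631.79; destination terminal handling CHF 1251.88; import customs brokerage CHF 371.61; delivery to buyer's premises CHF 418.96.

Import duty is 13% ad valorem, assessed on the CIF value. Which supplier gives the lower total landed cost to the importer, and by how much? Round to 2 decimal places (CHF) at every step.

Supplier B is cheaper by CHF 1628.23

Supplier A (FOB):
CIF value = FOB price + freight + insurance = 15281.16 + 3441.32 + 631.79 = 19354.27
Import duty = 19354.27 × 13% = 2516.06
Buyer bears (A): 3441.32 + 631.79 + 1251.88 + 371.61 + 418.96 = 6115.56
Landed cost (A) = invoice 15281.16 + 6115.56 + duty 2516.06 = 23912.78
Supplier B (CFR):
CIF value = CFR price + insurance = 17281.57 + 631.79 = 17913.36
Import duty = 17913.36 × 13% = 2328.74
Buyer bears (B): 631.79 + 1251.88 + 371.61 + 418.96 = 2674.24
Landed cost (B) = invoice 17281.57 + 2674.24 + duty 2328.74 = 22284.55
Difference = |23912.78 − 22284.55| = 1628.23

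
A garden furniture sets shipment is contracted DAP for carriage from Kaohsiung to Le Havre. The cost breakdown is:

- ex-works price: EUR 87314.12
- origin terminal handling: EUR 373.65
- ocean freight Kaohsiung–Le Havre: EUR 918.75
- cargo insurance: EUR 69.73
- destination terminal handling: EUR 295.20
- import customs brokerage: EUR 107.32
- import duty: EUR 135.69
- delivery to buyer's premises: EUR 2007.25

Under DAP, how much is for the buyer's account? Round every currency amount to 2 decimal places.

Buyer's account: EUR 243.01

DAP: the seller bears all costs to the named destination except import duty and clearance.
Seller's account: goods 87314.12 + origin terminal 373.65 + freight 918.75 + insurance 69.73 + destination terminal 295.20 + delivery 2007.25 = 90978.70
Buyer's account: brokerage 107.32 + duty 135.69 = 243.01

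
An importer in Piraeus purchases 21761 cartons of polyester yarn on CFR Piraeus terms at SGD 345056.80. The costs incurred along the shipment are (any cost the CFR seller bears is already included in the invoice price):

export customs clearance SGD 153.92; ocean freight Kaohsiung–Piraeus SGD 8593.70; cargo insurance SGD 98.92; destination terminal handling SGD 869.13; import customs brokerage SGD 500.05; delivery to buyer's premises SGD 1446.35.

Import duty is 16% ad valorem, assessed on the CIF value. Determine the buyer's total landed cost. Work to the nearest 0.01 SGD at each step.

Total landed cost: SGD 403196.17

CFR: the seller pays costs through ocean freight to the destination port, but not insurance.
Already in the invoice (seller's account under CFR): export clearance, freight — exclude.
CIF value = CFR price + insurance = 345056.80 + 98.92 = 345155.72
Import duty = 345155.72 × 16% = 55224.92
Buyer bears: insurance 98.92 + destination terminal 869.13 + brokerage 500.05 + delivery 1446.35 + duty 55224.92 = 58139.37
Landed cost = invoice 345056.80 + 58139.37 = 403196.17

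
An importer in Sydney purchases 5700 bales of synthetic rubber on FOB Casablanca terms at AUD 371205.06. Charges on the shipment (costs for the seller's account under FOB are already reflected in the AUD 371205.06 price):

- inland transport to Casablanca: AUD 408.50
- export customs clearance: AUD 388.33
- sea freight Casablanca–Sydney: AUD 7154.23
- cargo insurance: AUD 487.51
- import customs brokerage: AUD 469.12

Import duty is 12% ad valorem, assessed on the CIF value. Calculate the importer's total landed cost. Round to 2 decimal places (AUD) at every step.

FOB: the seller bears costs until goods are on board at the origin port; the buyer bears freight, insurance and all costs thereafter.
Already in the invoice (seller's account under FOB): inland to port, export clearance — exclude.
CIF value = FOB price + freight + insurance = 371205.06 + 7154.23 + 487.51 = 378846.80
Import duty = 378846.80 × 12% = 45461.62
Buyer bears: freight 7154.23 + insurance 487.51 + brokerage 469.12 + duty 45461.62 = 53572.48
Landed cost = invoice 371205.06 + 53572.48 = 424777.54

Total landed cost: AUD 424777.54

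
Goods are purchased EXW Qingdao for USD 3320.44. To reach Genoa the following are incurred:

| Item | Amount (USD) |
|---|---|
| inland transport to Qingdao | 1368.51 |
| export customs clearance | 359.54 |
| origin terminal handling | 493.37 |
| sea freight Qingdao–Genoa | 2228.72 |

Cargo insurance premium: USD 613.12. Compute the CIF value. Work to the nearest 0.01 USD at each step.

CIF value: USD 8383.70

CIF = EXW price + pre-shipment costs + freight + insurance
CIF = 3320.44 + 1368.51 + 359.54 + 493.37 + 2228.72 + 613.12 = 8383.70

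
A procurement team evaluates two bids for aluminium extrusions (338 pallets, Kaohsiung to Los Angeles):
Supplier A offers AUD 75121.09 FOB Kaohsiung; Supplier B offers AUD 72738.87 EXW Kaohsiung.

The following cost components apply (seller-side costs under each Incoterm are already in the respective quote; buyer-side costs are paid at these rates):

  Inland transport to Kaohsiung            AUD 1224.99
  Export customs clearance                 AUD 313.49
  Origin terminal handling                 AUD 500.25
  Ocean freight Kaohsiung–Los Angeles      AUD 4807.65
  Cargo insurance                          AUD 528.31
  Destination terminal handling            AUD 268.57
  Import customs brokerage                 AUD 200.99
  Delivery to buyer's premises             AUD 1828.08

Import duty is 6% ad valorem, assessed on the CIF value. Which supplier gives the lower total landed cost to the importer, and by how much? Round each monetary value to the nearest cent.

Supplier B is cheaper by AUD 364.10

Supplier A (FOB):
CIF value = FOB price + freight + insurance = 75121.09 + 4807.65 + 528.31 = 80457.05
Import duty = 80457.05 × 6% = 4827.42
Buyer bears (A): 4807.65 + 528.31 + 268.57 + 200.99 + 1828.08 = 7633.60
Landed cost (A) = invoice 75121.09 + 7633.60 + duty 4827.42 = 87582.11
Supplier B (EXW):
CIF value = EXW price + inland to port + export clearance + origin terminal + freight + insurance = 72738.87 + 1224.99 + 313.49 + 500.25 + 4807.65 + 528.31 = 80113.56
Import duty = 80113.56 × 6% = 4806.81
Buyer bears (B): 1224.99 + 313.49 + 500.25 + 4807.65 + 528.31 + 268.57 + 200.99 + 1828.08 = 9672.33
Landed cost (B) = invoice 72738.87 + 9672.33 + duty 4806.81 = 87218.01
Difference = |87582.11 − 87218.01| = 364.10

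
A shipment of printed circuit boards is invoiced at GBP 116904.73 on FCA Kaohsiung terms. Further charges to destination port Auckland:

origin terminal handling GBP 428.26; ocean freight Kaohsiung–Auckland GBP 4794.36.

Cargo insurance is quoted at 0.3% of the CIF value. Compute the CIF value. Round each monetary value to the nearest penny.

Let C be the CIF value. C = FCA price + pre-shipment costs + freight + 0.3% × C
C − 0.3% × C = 116904.73 + 428.26 + 4794.36
0.997 × C = 122127.35
C = 122127.35 / 0.997 = 122494.83
Insurance premium = 0.3% × 122494.83 = 367.48

CIF value: GBP 122494.83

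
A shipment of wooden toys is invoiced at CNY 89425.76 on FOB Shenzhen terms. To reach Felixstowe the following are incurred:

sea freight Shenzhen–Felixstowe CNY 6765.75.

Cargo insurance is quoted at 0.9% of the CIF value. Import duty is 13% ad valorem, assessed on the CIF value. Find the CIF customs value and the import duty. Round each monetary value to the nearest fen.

Let C be the CIF value. C = FOB price + freight + 0.9% × C
C − 0.9% × C = 89425.76 + 6765.75
0.991 × C = 96191.51
C = 96191.51 / 0.991 = 97065.10
Insurance premium = 0.9% × 97065.10 = 873.59
Import duty = 97065.10 × 13% = 12618.46

CIF value: CNY 97065.10; import duty: CNY 12618.46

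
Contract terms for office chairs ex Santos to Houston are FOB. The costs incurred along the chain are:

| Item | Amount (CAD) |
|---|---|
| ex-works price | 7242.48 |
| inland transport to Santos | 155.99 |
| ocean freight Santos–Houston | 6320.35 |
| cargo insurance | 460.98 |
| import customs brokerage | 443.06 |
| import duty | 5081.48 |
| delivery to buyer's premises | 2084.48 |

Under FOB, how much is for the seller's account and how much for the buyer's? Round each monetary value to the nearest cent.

FOB: the seller bears costs until goods are on board at the origin port; the buyer bears freight, insurance and all costs thereafter.
Seller's account: goods 7242.48 + inland to port 155.99 = 7398.47
Buyer's account: freight 6320.35 + insurance 460.98 + brokerage 443.06 + duty 5081.48 + delivery 2084.48 = 14390.35

Seller: CAD 7398.47; buyer: CAD 14390.35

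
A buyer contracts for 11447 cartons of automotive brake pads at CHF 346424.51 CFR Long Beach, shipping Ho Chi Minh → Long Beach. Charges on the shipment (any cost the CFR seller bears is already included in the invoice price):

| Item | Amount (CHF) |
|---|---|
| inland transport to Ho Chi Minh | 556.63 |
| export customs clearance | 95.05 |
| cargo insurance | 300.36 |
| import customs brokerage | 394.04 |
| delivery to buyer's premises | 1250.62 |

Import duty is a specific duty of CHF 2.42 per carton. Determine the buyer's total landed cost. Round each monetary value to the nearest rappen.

CFR: the seller pays costs through ocean freight to the destination port, but not insurance.
Already in the invoice (seller's account under CFR): inland to port, export clearance — exclude.
CIF value = CFR price + insurance = 346424.51 + 300.36 = 346724.87
Import duty = 11447 × 2.42 = 27701.74
Buyer bears: insurance 300.36 + brokerage 394.04 + delivery 1250.62 + duty 27701.74 = 29646.76
Landed cost = invoice 346424.51 + 29646.76 = 376071.27

Total landed cost: CHF 376071.27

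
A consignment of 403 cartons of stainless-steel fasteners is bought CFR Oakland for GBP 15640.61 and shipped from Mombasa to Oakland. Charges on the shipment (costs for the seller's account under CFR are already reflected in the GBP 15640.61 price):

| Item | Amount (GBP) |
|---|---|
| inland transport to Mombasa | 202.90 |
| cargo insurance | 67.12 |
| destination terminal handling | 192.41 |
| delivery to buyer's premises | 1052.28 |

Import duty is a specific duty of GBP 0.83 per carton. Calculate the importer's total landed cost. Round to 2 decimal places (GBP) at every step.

Total landed cost: GBP 17286.91

CFR: the seller pays costs through ocean freight to the destination port, but not insurance.
Already in the invoice (seller's account under CFR): inland to port — exclude.
CIF value = CFR price + insurance = 15640.61 + 67.12 = 15707.73
Import duty = 403 × 0.83 = 334.49
Buyer bears: insurance 67.12 + destination terminal 192.41 + delivery 1052.28 + duty 334.49 = 1646.30
Landed cost = invoice 15640.61 + 1646.30 = 17286.91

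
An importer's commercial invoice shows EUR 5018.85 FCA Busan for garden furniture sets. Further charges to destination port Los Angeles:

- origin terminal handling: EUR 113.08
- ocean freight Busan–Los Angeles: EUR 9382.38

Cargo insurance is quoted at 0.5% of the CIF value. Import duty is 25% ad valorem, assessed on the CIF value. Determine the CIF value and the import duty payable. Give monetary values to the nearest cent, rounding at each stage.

Let C be the CIF value. C = FCA price + pre-shipment costs + freight + 0.5% × C
C − 0.5% × C = 5018.85 + 113.08 + 9382.38
0.995 × C = 14514.31
C = 14514.31 / 0.995 = 14587.25
Insurance premium = 0.5% × 14587.25 = 72.94
Import duty = 14587.25 × 25% = 3646.81

CIF value: EUR 14587.25; import duty: EUR 3646.81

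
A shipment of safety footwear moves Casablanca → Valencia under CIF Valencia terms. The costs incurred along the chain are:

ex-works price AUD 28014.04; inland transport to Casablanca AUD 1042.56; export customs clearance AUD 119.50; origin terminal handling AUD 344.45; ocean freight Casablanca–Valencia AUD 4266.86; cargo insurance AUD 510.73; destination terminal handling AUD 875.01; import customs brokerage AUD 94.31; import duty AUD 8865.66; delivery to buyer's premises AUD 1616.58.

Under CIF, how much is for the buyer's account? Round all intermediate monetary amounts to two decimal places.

CIF: the seller pays costs through ocean freight and marine insurance to the destination port.
Seller's account: goods 28014.04 + inland to port 1042.56 + export clearance 119.50 + origin terminal 344.45 + freight 4266.86 + insurance 510.73 = 34298.14
Buyer's account: destination terminal 875.01 + brokerage 94.31 + duty 8865.66 + delivery 1616.58 = 11451.56

Buyer's account: AUD 11451.56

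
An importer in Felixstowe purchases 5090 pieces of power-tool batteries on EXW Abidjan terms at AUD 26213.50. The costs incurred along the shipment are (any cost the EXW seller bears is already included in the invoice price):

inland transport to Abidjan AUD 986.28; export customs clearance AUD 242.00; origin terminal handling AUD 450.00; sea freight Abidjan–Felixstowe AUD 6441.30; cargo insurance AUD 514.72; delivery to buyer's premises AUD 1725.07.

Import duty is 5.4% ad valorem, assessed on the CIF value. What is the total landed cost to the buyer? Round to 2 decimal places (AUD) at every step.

EXW: the seller makes goods available at their premises; the buyer bears all onward costs.
CIF value = EXW price + inland to port + export clearance + origin terminal + freight + insurance = 26213.50 + 986.28 + 242.00 + 450.00 + 6441.30 + 514.72 = 34847.80
Import duty = 34847.80 × 5.4% = 1881.78
Buyer bears: inland to port 986.28 + export clearance 242.00 + origin terminal 450.00 + freight 6441.30 + insurance 514.72 + delivery 1725.07 + duty 1881.78 = 12241.15
Landed cost = invoice 26213.50 + 12241.15 = 38454.65

Total landed cost: AUD 38454.65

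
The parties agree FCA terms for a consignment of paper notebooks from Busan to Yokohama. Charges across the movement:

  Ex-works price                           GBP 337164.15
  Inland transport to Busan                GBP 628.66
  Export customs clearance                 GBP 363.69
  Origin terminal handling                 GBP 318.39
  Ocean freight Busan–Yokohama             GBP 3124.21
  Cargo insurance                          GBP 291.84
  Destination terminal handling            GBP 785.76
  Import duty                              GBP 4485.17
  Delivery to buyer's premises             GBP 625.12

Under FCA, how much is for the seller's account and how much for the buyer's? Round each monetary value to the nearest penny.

Seller: GBP 338156.50; buyer: GBP 9630.49

FCA: the seller delivers export-cleared goods to the carrier; the buyer bears costs from that point.
Seller's account: goods 337164.15 + inland to port 628.66 + export clearance 363.69 = 338156.50
Buyer's account: origin terminal 318.39 + freight 3124.21 + insurance 291.84 + destination terminal 785.76 + duty 4485.17 + delivery 625.12 = 9630.49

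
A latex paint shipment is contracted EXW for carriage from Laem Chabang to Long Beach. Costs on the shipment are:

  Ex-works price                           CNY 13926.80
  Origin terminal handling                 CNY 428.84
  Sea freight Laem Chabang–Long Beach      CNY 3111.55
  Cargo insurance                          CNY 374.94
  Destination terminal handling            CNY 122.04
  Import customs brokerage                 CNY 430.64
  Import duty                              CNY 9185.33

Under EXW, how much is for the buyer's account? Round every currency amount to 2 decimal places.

Buyer's account: CNY 13653.34

EXW: the seller makes goods available at their premises; the buyer bears all onward costs.
Seller's account: goods 13926.80 = 13926.80
Buyer's account: origin terminal 428.84 + freight 3111.55 + insurance 374.94 + destination terminal 122.04 + brokerage 430.64 + duty 9185.33 = 13653.34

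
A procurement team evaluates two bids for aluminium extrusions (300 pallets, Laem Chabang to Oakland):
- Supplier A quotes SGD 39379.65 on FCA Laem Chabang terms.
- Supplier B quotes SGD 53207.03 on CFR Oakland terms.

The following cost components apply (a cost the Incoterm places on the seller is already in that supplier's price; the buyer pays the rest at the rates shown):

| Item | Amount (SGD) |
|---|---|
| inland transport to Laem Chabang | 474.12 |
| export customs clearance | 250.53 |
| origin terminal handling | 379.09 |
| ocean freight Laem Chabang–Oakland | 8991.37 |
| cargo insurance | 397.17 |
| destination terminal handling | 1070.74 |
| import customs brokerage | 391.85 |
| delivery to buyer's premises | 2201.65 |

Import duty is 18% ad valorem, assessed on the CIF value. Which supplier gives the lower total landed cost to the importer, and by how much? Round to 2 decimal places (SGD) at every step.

Supplier A is cheaper by SGD 5259.17

Supplier A (FCA):
CIF value = FCA price + origin terminal + freight + insurance = 39379.65 + 379.09 + 8991.37 + 397.17 = 49147.28
Import duty = 49147.28 × 18% = 8846.51
Buyer bears (A): 379.09 + 8991.37 + 397.17 + 1070.74 + 391.85 + 2201.65 = 13431.87
Landed cost (A) = invoice 39379.65 + 13431.87 + duty 8846.51 = 61658.03
Supplier B (CFR):
CIF value = CFR price + insurance = 53207.03 + 397.17 = 53604.20
Import duty = 53604.20 × 18% = 9648.76
Buyer bears (B): 397.17 + 1070.74 + 391.85 + 2201.65 = 4061.41
Landed cost (B) = invoice 53207.03 + 4061.41 + duty 9648.76 = 66917.20
Difference = |61658.03 − 66917.20| = 5259.17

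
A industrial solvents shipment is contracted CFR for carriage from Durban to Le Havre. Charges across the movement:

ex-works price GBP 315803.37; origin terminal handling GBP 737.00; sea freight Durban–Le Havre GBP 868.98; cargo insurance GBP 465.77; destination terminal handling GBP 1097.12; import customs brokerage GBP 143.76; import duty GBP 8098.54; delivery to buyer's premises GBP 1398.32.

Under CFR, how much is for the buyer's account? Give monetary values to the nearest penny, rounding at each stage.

Buyer's account: GBP 11203.51

CFR: the seller pays costs through ocean freight to the destination port, but not insurance.
Seller's account: goods 315803.37 + origin terminal 737.00 + freight 868.98 = 317409.35
Buyer's account: insurance 465.77 + destination terminal 1097.12 + brokerage 143.76 + duty 8098.54 + delivery 1398.32 = 11203.51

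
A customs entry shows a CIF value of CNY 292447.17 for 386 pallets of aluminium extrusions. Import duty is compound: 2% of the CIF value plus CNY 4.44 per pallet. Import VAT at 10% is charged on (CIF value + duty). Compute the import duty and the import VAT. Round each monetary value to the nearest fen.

Import duty: CNY 7562.78; import VAT: CNY 30001.00

Ad valorem component: 292447.17 × 2% = 5848.94
Specific component: 386 × 4.44 = 1713.84
Import duty = 5848.94 + 1713.84 = 7562.78
VAT base = CIF + duty = 292447.17 + 7562.78 = 300009.95
Import VAT = 300009.95 × 10% = 30001.00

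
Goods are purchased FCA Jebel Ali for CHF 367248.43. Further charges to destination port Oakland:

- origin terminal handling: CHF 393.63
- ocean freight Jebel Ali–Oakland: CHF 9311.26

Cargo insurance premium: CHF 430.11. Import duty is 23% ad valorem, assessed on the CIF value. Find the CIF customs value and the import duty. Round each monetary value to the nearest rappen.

CIF = FCA price + pre-shipment costs + freight + insurance
CIF = 367248.43 + 393.63 + 9311.26 + 430.11 = 377383.43
Import duty = 377383.43 × 23% = 86798.19

CIF value: CHF 377383.43; import duty: CHF 86798.19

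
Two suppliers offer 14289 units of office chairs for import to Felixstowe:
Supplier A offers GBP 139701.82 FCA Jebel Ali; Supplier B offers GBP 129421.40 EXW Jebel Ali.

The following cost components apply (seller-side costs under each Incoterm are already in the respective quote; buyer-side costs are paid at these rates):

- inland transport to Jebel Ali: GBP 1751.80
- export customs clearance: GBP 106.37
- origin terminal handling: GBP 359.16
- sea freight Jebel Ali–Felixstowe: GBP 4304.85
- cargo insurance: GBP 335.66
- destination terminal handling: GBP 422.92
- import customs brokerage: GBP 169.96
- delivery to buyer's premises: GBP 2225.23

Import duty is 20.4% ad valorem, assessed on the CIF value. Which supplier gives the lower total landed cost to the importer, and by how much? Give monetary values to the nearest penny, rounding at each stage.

Supplier A (FCA):
CIF value = FCA price + origin terminal + freight + insurance = 139701.82 + 359.16 + 4304.85 + 335.66 = 144701.49
Import duty = 144701.49 × 20.4% = 29519.10
Buyer bears (A): 359.16 + 4304.85 + 335.66 + 422.92 + 169.96 + 2225.23 = 7817.78
Landed cost (A) = invoice 139701.82 + 7817.78 + duty 29519.10 = 177038.70
Supplier B (EXW):
CIF value = EXW price + inland to port + export clearance + origin terminal + freight + insurance = 129421.40 + 1751.80 + 106.37 + 359.16 + 4304.85 + 335.66 = 136279.24
Import duty = 136279.24 × 20.4% = 27800.96
Buyer bears (B): 1751.80 + 106.37 + 359.16 + 4304.85 + 335.66 + 422.92 + 169.96 + 2225.23 = 9675.95
Landed cost (B) = invoice 129421.40 + 9675.95 + duty 27800.96 = 166898.31
Difference = |177038.70 − 166898.31| = 10140.39

Supplier B is cheaper by GBP 10140.39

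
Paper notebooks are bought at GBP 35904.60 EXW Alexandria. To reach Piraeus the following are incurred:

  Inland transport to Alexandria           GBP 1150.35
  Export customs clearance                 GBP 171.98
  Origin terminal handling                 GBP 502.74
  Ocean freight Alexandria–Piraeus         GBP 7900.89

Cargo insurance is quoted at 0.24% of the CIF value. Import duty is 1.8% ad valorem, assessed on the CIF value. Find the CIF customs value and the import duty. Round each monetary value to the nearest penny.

Let C be the CIF value. C = EXW price + pre-shipment costs + freight + 0.24% × C
C − 0.24% × C = 35904.60 + 1150.35 + 171.98 + 502.74 + 7900.89
0.9976 × C = 45630.56
C = 45630.56 / 0.9976 = 45740.34
Insurance premium = 0.24% × 45740.34 = 109.78
Import duty = 45740.34 × 1.8% = 823.33

CIF value: GBP 45740.34; import duty: GBP 823.33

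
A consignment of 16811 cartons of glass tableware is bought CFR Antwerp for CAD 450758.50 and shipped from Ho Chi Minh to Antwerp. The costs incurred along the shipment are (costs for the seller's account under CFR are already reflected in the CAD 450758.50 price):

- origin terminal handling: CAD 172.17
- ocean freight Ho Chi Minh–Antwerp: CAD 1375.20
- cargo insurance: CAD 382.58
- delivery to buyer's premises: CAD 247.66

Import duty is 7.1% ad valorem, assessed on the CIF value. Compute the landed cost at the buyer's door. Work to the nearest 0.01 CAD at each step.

CFR: the seller pays costs through ocean freight to the destination port, but not insurance.
Already in the invoice (seller's account under CFR): origin terminal, freight — exclude.
CIF value = CFR price + insurance = 450758.50 + 382.58 = 451141.08
Import duty = 451141.08 × 7.1% = 32031.02
Buyer bears: insurance 382.58 + delivery 247.66 + duty 32031.02 = 32661.26
Landed cost = invoice 450758.50 + 32661.26 = 483419.76

Total landed cost: CAD 483419.76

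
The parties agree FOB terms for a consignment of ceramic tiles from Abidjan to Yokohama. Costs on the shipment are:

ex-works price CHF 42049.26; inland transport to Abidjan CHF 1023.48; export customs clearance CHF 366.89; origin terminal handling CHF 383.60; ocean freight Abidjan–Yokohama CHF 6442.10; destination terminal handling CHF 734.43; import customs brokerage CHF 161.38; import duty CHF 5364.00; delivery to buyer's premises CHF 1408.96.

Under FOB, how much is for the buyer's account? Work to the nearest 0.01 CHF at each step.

FOB: the seller bears costs until goods are on board at the origin port; the buyer bears freight, insurance and all costs thereafter.
Seller's account: goods 42049.26 + inland to port 1023.48 + export clearance 366.89 + origin terminal 383.60 = 43823.23
Buyer's account: freight 6442.10 + destination terminal 734.43 + brokerage 161.38 + duty 5364.00 + delivery 1408.96 = 14110.87

Buyer's account: CHF 14110.87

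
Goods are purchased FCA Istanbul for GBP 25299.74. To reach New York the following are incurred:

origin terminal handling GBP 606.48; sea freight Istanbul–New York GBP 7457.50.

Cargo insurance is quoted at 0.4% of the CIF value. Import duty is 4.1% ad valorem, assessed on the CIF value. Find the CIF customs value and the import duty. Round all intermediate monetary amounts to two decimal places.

CIF value: GBP 33497.71; import duty: GBP 1373.41

Let C be the CIF value. C = FCA price + pre-shipment costs + freight + 0.4% × C
C − 0.4% × C = 25299.74 + 606.48 + 7457.50
0.996 × C = 33363.72
C = 33363.72 / 0.996 = 33497.71
Insurance premium = 0.4% × 33497.71 = 133.99
Import duty = 33497.71 × 4.1% = 1373.41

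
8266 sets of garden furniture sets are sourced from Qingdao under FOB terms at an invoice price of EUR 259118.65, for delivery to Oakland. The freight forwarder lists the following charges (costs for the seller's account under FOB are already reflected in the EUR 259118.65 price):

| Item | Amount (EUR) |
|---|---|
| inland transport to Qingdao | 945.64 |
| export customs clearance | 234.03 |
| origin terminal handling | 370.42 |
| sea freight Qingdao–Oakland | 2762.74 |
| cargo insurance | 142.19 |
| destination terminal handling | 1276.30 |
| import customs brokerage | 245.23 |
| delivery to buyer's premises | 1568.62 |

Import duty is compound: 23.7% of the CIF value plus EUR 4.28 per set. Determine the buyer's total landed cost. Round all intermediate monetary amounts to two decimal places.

FOB: the seller bears costs until goods are on board at the origin port; the buyer bears freight, insurance and all costs thereafter.
Already in the invoice (seller's account under FOB): inland to port, export clearance, origin terminal — exclude.
CIF value = FOB price + freight + insurance = 259118.65 + 2762.74 + 142.19 = 262023.58
Ad valorem component: 262023.58 × 23.7% = 62099.59
Specific component: 8266 × 4.28 = 35378.48
Import duty = 62099.59 + 35378.48 = 97478.07
Buyer bears: freight 2762.74 + insurance 142.19 + destination terminal 1276.30 + brokerage 245.23 + delivery 1568.62 + duty 97478.07 = 103473.15
Landed cost = invoice 259118.65 + 103473.15 = 362591.80

Total landed cost: EUR 362591.80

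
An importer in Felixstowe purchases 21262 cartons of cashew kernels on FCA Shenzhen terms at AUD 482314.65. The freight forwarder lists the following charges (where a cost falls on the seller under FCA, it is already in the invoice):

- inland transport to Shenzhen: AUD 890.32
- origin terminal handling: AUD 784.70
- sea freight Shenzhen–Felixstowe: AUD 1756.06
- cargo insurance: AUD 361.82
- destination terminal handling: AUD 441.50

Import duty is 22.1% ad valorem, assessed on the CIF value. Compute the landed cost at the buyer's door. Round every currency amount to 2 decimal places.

FCA: the seller delivers export-cleared goods to the carrier; the buyer bears costs from that point.
Already in the invoice (seller's account under FCA): inland to port — exclude.
CIF value = FCA price + origin terminal + freight + insurance = 482314.65 + 784.70 + 1756.06 + 361.82 = 485217.23
Import duty = 485217.23 × 22.1% = 107233.01
Buyer bears: origin terminal 784.70 + freight 1756.06 + insurance 361.82 + destination terminal 441.50 + duty 107233.01 = 110577.09
Landed cost = invoice 482314.65 + 110577.09 = 592891.74

Total landed cost: AUD 592891.74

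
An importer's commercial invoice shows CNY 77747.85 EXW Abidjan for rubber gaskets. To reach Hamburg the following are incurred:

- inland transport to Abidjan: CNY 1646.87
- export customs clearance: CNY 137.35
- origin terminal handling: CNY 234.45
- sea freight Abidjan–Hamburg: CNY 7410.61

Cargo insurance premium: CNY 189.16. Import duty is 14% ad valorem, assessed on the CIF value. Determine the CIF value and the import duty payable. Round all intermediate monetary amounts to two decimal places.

CIF = EXW price + pre-shipment costs + freight + insurance
CIF = 77747.85 + 1646.87 + 137.35 + 234.45 + 7410.61 + 189.16 = 87366.29
Import duty = 87366.29 × 14% = 12231.28

CIF value: CNY 87366.29; import duty: CNY 12231.28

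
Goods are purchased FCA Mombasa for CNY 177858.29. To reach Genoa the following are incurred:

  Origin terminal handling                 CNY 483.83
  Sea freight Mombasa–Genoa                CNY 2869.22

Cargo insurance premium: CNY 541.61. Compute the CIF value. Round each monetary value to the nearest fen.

CIF = FCA price + pre-shipment costs + freight + insurance
CIF = 177858.29 + 483.83 + 2869.22 + 541.61 = 181752.95

CIF value: CNY 181752.95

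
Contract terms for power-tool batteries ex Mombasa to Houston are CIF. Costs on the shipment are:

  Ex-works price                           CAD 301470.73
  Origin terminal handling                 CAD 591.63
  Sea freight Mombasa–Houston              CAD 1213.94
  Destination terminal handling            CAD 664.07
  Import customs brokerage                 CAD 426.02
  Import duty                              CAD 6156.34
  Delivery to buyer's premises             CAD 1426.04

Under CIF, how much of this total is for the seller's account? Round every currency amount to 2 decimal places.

CIF: the seller pays costs through ocean freight and marine insurance to the destination port.
Seller's account: goods 301470.73 + origin terminal 591.63 + freight 1213.94 = 303276.30
Buyer's account: destination terminal 664.07 + brokerage 426.02 + duty 6156.34 + delivery 1426.04 = 8672.47

Seller's account: CAD 303276.30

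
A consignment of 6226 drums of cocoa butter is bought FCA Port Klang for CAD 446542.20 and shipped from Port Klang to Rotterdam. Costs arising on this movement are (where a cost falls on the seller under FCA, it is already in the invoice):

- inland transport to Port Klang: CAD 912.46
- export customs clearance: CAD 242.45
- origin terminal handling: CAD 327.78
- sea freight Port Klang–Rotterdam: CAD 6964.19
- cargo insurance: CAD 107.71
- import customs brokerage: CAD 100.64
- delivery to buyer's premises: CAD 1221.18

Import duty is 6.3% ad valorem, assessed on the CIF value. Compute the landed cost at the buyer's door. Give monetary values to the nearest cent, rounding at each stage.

FCA: the seller delivers export-cleared goods to the carrier; the buyer bears costs from that point.
Already in the invoice (seller's account under FCA): inland to port, export clearance — exclude.
CIF value = FCA price + origin terminal + freight + insurance = 446542.20 + 327.78 + 6964.19 + 107.71 = 453941.88
Import duty = 453941.88 × 6.3% = 28598.34
Buyer bears: origin terminal 327.78 + freight 6964.19 + insurance 107.71 + brokerage 100.64 + delivery 1221.18 + duty 28598.34 = 37319.84
Landed cost = invoice 446542.20 + 37319.84 = 483862.04

Total landed cost: CAD 483862.04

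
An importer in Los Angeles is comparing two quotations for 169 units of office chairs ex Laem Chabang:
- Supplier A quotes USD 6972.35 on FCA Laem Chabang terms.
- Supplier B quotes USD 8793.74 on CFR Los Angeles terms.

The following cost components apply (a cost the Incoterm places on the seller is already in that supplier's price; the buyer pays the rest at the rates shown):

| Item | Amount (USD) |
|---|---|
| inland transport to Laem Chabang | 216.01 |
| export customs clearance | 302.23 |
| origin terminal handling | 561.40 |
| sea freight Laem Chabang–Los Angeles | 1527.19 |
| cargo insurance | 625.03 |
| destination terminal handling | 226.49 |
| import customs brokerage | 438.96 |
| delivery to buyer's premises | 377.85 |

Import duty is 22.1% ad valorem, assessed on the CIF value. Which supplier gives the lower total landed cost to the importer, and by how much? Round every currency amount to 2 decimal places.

Supplier B is cheaper by USD 326.25

Supplier A (FCA):
CIF value = FCA price + origin terminal + freight + insurance = 6972.35 + 561.40 + 1527.19 + 625.03 = 9685.97
Import duty = 9685.97 × 22.1% = 2140.60
Buyer bears (A): 561.40 + 1527.19 + 625.03 + 226.49 + 438.96 + 377.85 = 3756.92
Landed cost (A) = invoice 6972.35 + 3756.92 + duty 2140.60 = 12869.87
Supplier B (CFR):
CIF value = CFR price + insurance = 8793.74 + 625.03 = 9418.77
Import duty = 9418.77 × 22.1% = 2081.55
Buyer bears (B): 625.03 + 226.49 + 438.96 + 377.85 = 1668.33
Landed cost (B) = invoice 8793.74 + 1668.33 + duty 2081.55 = 12543.62
Difference = |12869.87 − 12543.62| = 326.25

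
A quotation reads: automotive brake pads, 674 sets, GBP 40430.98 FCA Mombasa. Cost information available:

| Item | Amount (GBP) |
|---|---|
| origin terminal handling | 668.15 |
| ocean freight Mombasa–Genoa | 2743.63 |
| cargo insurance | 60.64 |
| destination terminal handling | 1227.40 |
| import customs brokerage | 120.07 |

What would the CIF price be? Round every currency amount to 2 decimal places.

CIF price: GBP 43903.40

Not relevant to the conversion: destination terminal, brokerage — on the buyer under both terms; not part of either seller's price.
From FCA to CIF, the seller additionally bears: origin terminal, freight, insurance.
CIF price = 40430.98 + 668.15 + 2743.63 + 60.64 = 43903.40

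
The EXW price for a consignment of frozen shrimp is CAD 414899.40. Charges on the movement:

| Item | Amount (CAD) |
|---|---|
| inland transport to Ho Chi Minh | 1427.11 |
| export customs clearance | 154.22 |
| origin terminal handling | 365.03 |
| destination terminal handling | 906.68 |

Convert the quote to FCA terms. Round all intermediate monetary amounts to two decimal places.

Not relevant to the conversion: destination terminal, origin terminal — on the buyer under both terms; not part of either seller's price.
From EXW to FCA, the seller additionally bears: inland to port, export clearance.
FCA price = 414899.40 + 1427.11 + 154.22 = 416480.73

FCA price: CAD 416480.73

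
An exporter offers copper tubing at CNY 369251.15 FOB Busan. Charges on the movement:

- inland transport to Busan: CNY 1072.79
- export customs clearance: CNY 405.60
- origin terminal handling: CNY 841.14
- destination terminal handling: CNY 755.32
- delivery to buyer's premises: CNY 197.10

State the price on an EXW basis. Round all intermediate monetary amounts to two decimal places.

EXW price: CNY 366931.62

Not relevant to the conversion: delivery, destination terminal — on the buyer under both terms; not part of either seller's price.
From FOB to EXW, the seller no longer bears: inland to port, export clearance, origin terminal.
EXW price = 369251.15 − 1072.79 − 405.60 − 841.14 = 366931.62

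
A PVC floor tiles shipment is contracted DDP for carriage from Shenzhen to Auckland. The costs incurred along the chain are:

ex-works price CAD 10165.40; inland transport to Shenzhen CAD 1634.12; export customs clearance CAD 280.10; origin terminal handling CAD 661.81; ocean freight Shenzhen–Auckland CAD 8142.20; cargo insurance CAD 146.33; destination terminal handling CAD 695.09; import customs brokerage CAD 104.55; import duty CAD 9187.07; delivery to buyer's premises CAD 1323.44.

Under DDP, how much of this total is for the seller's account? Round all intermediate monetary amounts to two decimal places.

Seller's account: CAD 32340.11

DDP: the seller bears all costs including import duty.
Seller's account: goods 10165.40 + inland to port 1634.12 + export clearance 280.10 + origin terminal 661.81 + freight 8142.20 + insurance 146.33 + destination terminal 695.09 + brokerage 104.55 + duty 9187.07 + delivery 1323.44 = 32340.11
Buyer's account: 0.00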